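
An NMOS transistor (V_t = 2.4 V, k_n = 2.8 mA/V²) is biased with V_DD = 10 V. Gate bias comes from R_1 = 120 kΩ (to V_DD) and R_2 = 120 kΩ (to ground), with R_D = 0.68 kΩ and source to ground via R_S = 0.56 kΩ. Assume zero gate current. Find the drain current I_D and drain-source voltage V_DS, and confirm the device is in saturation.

V_G = V_DD·R_2/(R_1+R_2) = 10×120/240 = 5 V.
Assume saturation: I_D = (k_n/2)(V_GS − V_t)² with V_GS = V_G − I_D·R_S = 5 − 0.56·I_D.
Substituting gives 0.439·I_D² − 5.08·I_D + 9.46 = 0, with roots I_D = 2.34 or 9.23 mA.
The root I_D = 9.23 mA gives V_GS = -0.167 V ≤ V_t, so take I_D = 2.34 mA.
Then V_GS = 3.69 V and V_DS = V_DD − I_D(R_D+R_S) = 10 − 2.34×1.24 = 7.1 V.
Saturation requires V_DS ≥ V_GS − V_t = 1.29 V; 7.1 ≥ 1.29 ✓.

I_D ≈ 2.3 mA, V_DS ≈ 7.1 V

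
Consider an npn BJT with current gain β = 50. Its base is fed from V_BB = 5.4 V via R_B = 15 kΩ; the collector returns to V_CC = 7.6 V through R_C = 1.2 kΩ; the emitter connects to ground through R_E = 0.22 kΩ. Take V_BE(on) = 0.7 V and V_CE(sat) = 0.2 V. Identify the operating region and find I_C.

saturation; I_C ≈ 5.2 mA

Assume active: I_B = (5.4 − 0.7)/(15 + 51×0.22) = 0.179 mA, I_C = β·I_B = 8.96 mA.
Then V_CE = 7.6 − 8.96×1.2 − 9.14×0.22 = -5.17 V < 0.2 V — the active assumption fails.
Re-solve with V_CE = 0.2 V. KCL at the emitter: V_E/R_E = (V_BB−0.7−V_E)/R_B + (V_CC−0.2−V_E)/R_C, giving V_E = 1.19 V.
I_C = (V_CC − 0.2 − V_E)/R_C = (7.4 − 1.19)/1.2 = 5.18 mA.
Check: I_B = (4.7 − 1.19)/15 = 0.234 mA, and β·I_B = 11.7 mA > I_C, confirming saturation.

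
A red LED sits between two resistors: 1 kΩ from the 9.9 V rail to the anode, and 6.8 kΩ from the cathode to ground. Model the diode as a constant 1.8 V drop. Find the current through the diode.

The two resistors are in series with the diode, so KVL gives 9.9 = I·1 + 1.8 + I·6.8.
I = (9.9 − 1.8) / (1 + 6.8) kΩ = 8.1 / 7.8 = 1.04 mA.

I ≈ 1 mA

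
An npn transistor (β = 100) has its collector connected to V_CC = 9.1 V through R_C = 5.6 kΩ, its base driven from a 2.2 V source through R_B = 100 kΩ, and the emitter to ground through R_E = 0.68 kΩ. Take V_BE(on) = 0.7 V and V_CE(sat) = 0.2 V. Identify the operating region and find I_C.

Assume active. Base-emitter loop: I_B = (V_BB − V_BE)/(R_B + (β+1)R_E) = (2.2 − 0.7)/(100 + 101×0.68) = 0.00889 mA.
I_C = β·I_B = 100×0.00889 = 0.889 mA.
V_CE = V_CC − I_C·R_C − I_E·R_E = 9.1 − 0.889×5.6 − 0.898×0.68 = 3.51 V > V_CE(sat), so the active-region assumption holds.

active; I_C ≈ 0.89 mA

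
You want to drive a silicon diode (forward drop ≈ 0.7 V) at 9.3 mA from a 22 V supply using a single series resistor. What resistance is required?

The resistor drops V_S − V_D = 22 − 0.7 = 21.3 V at 9.3 mA.
R = 21.3 V / 9.3 mA = 2.29 kΩ.

R ≈ 2.3 kΩ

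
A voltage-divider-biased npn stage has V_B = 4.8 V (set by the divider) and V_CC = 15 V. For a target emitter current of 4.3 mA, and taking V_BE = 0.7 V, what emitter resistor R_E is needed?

R_E ≈ 0.95 kΩ

V_E = V_B − V_BE = 4.8 − 0.7 = 4.1 V.
R_E = V_E / I_E = 4.1 / 4.3 = 0.953 kΩ.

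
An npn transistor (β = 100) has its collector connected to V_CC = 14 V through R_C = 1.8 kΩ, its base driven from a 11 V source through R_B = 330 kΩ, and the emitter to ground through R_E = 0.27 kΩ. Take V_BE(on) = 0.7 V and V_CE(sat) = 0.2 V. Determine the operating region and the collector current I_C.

active; I_C ≈ 2.9 mA

Assume active. Base-emitter loop: I_B = (V_BB − V_BE)/(R_B + (β+1)R_E) = (11 − 0.7)/(330 + 101×0.27) = 0.0288 mA.
I_C = β·I_B = 100×0.0288 = 2.88 mA.
V_CE = V_CC − I_C·R_C − I_E·R_E = 14 − 2.88×1.8 − 2.91×0.27 = 8.02 V > V_CE(sat), so the active-region assumption holds.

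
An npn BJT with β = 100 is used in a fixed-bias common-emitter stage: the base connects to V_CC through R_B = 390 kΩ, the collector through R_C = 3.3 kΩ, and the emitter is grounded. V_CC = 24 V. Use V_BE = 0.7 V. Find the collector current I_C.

I_C ≈ 6 mA

Base loop: V_CC = I_B·R_B + V_BE, so I_B = (24 − 0.7)/390 kΩ = 0.0597 mA.
In the active region I_C = β·I_B = 100 × 0.0597 = 5.97 mA.
Collector loop: V_CE = V_CC − I_C·R_C = 24 − 5.97×3.3 = 4.28 V.
Since V_CE = 4.28 V > V_CE(sat) ≈ 0.2 V, the transistor is in the active region as assumed.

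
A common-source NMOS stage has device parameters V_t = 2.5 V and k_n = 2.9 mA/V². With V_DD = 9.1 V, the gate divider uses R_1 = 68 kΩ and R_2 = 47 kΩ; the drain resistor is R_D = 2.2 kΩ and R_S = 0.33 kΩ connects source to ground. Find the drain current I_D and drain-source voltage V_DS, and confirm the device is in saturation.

V_G = V_DD·R_2/(R_1+R_2) = 9.1×47/115 = 3.72 V.
Assume saturation: I_D = (k_n/2)(V_GS − V_t)² with V_GS = V_G − I_D·R_S = 3.72 − 0.33·I_D.
Substituting gives 0.158·I_D² − 2.17·I_D + 2.16 = 0, with roots I_D = 1.08 or 12.6 mA.
The root I_D = 12.6 mA gives V_GS = -0.453 V ≤ V_t, so take I_D = 1.08 mA.
Then V_GS = 3.36 V and V_DS = V_DD − I_D(R_D+R_S) = 9.1 − 1.08×2.53 = 6.37 V.
Saturation requires V_DS ≥ V_GS − V_t = 0.863 V; 6.37 ≥ 0.863 ✓.

I_D ≈ 1.1 mA, V_DS ≈ 6.4 V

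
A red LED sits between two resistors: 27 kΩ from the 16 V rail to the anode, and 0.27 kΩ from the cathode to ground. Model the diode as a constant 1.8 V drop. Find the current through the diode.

I ≈ 0.52 mA

The two resistors are in series with the diode, so KVL gives 16 = I·27 + 1.8 + I·0.27.
I = (16 − 1.8) / (27 + 0.27) kΩ = 14.2 / 27.3 = 0.521 mA.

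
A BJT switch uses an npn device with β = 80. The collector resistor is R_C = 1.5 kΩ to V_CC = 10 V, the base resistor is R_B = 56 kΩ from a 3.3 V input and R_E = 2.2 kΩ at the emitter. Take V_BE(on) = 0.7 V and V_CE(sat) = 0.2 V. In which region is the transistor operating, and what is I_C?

active; I_C ≈ 0.89 mA

Assume active. Base-emitter loop: I_B = (V_BB − V_BE)/(R_B + (β+1)R_E) = (3.3 − 0.7)/(56 + 81×2.2) = 0.0111 mA.
I_C = β·I_B = 80×0.0111 = 0.888 mA.
V_CE = V_CC − I_C·R_C − I_E·R_E = 10 − 0.888×1.5 − 0.899×2.2 = 6.69 V > V_CE(sat), so the active-region assumption holds.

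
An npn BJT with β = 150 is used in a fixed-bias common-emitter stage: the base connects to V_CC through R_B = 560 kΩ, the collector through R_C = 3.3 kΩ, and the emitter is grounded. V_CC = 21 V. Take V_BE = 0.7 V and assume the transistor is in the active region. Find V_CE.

Base loop: V_CC = I_B·R_B + V_BE, so I_B = (21 − 0.7)/560 kΩ = 0.0363 mA.
In the active region I_C = β·I_B = 150 × 0.0363 = 5.44 mA.
Collector loop: V_CE = V_CC − I_C·R_C = 21 − 5.44×3.3 = 3.06 V.
Since V_CE = 3.06 V > V_CE(sat) ≈ 0.2 V, the transistor is in the active region as assumed.

V_CE ≈ 3.1 V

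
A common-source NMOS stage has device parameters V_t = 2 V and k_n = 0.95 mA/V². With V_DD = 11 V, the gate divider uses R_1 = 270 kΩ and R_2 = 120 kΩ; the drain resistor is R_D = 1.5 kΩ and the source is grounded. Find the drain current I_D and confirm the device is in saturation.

I_D ≈ 0.91 mA

V_G = V_DD·R_2/(R_1+R_2) = 11×120/390 = 3.38 V. With the source grounded, V_GS = V_G = 3.38 V.
Assume saturation: I_D = (k_n/2)(V_GS − V_t)² = (0.95/2)×(3.38 − 2)² = 0.475×1.38² = 0.911 mA.
V_DS = V_DD − I_D·R_D = 11 − 0.911×1.5 = 9.63 V.
Saturation requires V_DS ≥ V_GS − V_t = 1.38 V; 9.63 ≥ 1.38 ✓.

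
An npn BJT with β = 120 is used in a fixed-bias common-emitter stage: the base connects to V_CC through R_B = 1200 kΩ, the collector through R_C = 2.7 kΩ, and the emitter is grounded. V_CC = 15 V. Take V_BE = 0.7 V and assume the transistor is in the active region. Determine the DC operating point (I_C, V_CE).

I_C ≈ 1.4 mA, V_CE ≈ 11 V

Base loop: V_CC = I_B·R_B + V_BE, so I_B = (15 − 0.7)/1200 kΩ = 0.0119 mA.
In the active region I_C = β·I_B = 120 × 0.0119 = 1.43 mA.
Collector loop: V_CE = V_CC − I_C·R_C = 15 − 1.43×2.7 = 11.1 V.
Since V_CE = 11.1 V > V_CE(sat) ≈ 0.2 V, the transistor is in the active region as assumed.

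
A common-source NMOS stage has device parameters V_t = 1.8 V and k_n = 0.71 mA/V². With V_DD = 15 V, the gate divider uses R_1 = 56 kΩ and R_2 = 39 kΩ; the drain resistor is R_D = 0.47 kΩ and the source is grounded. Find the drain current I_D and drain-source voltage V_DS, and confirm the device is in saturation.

I_D ≈ 6.7 mA, V_DS ≈ 12 V

V_G = V_DD·R_2/(R_1+R_2) = 15×39/95 = 6.16 V. With the source grounded, V_GS = V_G = 6.16 V.
Assume saturation: I_D = (k_n/2)(V_GS − V_t)² = (0.71/2)×(6.16 − 1.8)² = 0.355×4.36² = 6.74 mA.
V_DS = V_DD − I_D·R_D = 15 − 6.74×0.47 = 11.8 V.
Saturation requires V_DS ≥ V_GS − V_t = 4.36 V; 11.8 ≥ 4.36 ✓.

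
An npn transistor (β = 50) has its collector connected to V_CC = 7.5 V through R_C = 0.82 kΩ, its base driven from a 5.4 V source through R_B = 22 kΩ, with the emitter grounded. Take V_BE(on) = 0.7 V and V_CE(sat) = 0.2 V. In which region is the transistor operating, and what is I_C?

saturation; I_C ≈ 8.9 mA

Assume active: I_B = (5.4 − 0.7)/22 = 0.214 mA, giving I_C = β·I_B = 10.7 mA.
But then V_CE = 7.5 − 10.7×0.82 = -1.26 V < V_CE(sat) = 0.2 V — impossible in the active region.
So the transistor is saturated. With V_CE = 0.2 V, I_C = (V_CC − 0.2)/R_C = 7.3/0.82 = 8.9 mA.
Check: β·I_B = 10.7 mA > I_C = 8.9 mA, confirming saturation.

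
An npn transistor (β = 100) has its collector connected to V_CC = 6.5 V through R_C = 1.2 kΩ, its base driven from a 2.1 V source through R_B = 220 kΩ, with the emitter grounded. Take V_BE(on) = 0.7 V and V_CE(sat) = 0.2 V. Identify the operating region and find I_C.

Assume active. Base-emitter loop: I_B = (V_BB − V_BE)/R_B = (2.1 − 0.7)/220 = 0.00636 mA.
I_C = β·I_B = 100×0.00636 = 0.636 mA.
V_CE = V_CC − I_C·R_C = 6.5 − 0.636×1.2 = 5.74 V > V_CE(sat), so the active-region assumption holds.

active; I_C ≈ 0.64 mA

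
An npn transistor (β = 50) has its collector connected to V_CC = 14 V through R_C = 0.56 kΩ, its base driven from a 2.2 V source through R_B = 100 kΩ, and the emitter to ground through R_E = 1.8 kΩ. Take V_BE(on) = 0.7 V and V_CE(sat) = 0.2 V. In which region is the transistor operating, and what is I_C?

Assume active. Base-emitter loop: I_B = (V_BB − V_BE)/(R_B + (β+1)R_E) = (2.2 − 0.7)/(100 + 51×1.8) = 0.00782 mA.
I_C = β·I_B = 50×0.00782 = 0.391 mA.
V_CE = V_CC − I_C·R_C − I_E·R_E = 14 − 0.391×0.56 − 0.399×1.8 = 13.1 V > V_CE(sat), so the active-region assumption holds.

active; I_C ≈ 0.39 mA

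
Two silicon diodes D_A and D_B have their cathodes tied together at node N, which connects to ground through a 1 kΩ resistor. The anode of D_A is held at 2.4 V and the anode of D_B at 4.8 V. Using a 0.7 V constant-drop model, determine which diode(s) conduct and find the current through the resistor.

Only D_B conducts; I_R ≈ 4.1 mA

Assume both conduct. Then node N would need to be at both 2.4−0.7 = 1.7 V and 4.8−0.7 = 4.1 V, which is impossible.
Assume only D_B conducts: V_N = 4.8 − 0.7 = 4.1 V, so I_R = 4.1/1 = 4.1 mA.
Check D_A: its anode-to-cathode voltage is 2.4 − 4.1 = -1.7 V < 0.7 V, so it is off. The assumption is consistent.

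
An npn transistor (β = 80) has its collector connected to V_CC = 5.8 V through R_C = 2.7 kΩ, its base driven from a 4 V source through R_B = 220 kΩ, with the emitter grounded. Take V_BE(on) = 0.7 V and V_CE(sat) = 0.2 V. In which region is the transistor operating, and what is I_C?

active; I_C ≈ 1.2 mA

Assume active. Base-emitter loop: I_B = (V_BB − V_BE)/R_B = (4 − 0.7)/220 = 0.015 mA.
I_C = β·I_B = 80×0.015 = 1.2 mA.
V_CE = V_CC − I_C·R_C = 5.8 − 1.2×2.7 = 2.56 V > V_CE(sat), so the active-region assumption holds.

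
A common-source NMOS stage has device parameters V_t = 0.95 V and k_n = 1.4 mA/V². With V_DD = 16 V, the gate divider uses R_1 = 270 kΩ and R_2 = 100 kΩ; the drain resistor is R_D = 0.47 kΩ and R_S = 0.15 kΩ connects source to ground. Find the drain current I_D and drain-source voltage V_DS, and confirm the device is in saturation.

I_D ≈ 4.9 mA, V_DS ≈ 13 V

V_G = V_DD·R_2/(R_1+R_2) = 16×100/370 = 4.32 V.
Assume saturation: I_D = (k_n/2)(V_GS − V_t)² with V_GS = V_G − I_D·R_S = 4.32 − 0.15·I_D.
Substituting gives 0.0158·I_D² − 1.71·I_D + 7.97 = 0, with roots I_D = 4.88 or 104 mA.
The root I_D = 104 mA gives V_GS = -11.2 V ≤ V_t, so take I_D = 4.88 mA.
Then V_GS = 3.59 V and V_DS = V_DD − I_D(R_D+R_S) = 16 − 4.88×0.62 = 13 V.
Saturation requires V_DS ≥ V_GS − V_t = 2.64 V; 13 ≥ 2.64 ✓.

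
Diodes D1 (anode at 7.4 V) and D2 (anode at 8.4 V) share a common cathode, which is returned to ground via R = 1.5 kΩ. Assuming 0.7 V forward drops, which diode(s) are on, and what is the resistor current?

Only D2 conducts; I_R ≈ 5.1 mA

Assume both conduct. Then node N would need to be at both 7.4−0.7 = 6.7 V and 8.4−0.7 = 7.7 V, which is impossible.
Assume only D2 conducts: V_N = 8.4 − 0.7 = 7.7 V, so I_R = 7.7/1.5 = 5.13 mA.
Check D1: its anode-to-cathode voltage is 7.4 − 7.7 = -0.3 V < 0.7 V, so it is off. The assumption is consistent.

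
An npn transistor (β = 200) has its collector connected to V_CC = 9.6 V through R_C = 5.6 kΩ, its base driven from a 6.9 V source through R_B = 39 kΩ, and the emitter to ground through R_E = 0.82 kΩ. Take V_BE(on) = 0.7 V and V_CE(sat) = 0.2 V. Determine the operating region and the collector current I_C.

Assume active: I_B = (6.9 − 0.7)/(39 + 201×0.82) = 0.0304 mA, I_C = β·I_B = 6.08 mA.
Then V_CE = 9.6 − 6.08×5.6 − 6.11×0.82 = -29.5 V < 0.2 V — the active assumption fails.
Re-solve with V_CE = 0.2 V. KCL at the emitter: V_E/R_E = (V_BB−0.7−V_E)/R_B + (V_CC−0.2−V_E)/R_C, giving V_E = 1.29 V.
I_C = (V_CC − 0.2 − V_E)/R_C = (9.4 − 1.29)/5.6 = 1.45 mA.
Check: I_B = (6.2 − 1.29)/39 = 0.126 mA, and β·I_B = 25.2 mA > I_C, confirming saturation.

saturation; I_C ≈ 1.4 mA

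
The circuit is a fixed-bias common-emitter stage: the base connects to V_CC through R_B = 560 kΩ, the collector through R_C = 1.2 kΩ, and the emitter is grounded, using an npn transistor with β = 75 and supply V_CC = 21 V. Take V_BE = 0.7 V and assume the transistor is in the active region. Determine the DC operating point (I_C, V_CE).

I_C ≈ 2.7 mA, V_CE ≈ 18 V

Base loop: V_CC = I_B·R_B + V_BE, so I_B = (21 − 0.7)/560 kΩ = 0.0363 mA.
In the active region I_C = β·I_B = 75 × 0.0363 = 2.72 mA.
Collector loop: V_CE = V_CC − I_C·R_C = 21 − 2.72×1.2 = 17.7 V.
Since V_CE = 17.7 V > V_CE(sat) ≈ 0.2 V, the transistor is in the active region as assumed.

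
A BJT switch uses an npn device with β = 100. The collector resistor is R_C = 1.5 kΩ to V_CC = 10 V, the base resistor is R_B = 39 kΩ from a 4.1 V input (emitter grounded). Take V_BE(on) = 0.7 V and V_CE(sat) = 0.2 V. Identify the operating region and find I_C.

saturation; I_C ≈ 6.5 mA

Assume active: I_B = (4.1 − 0.7)/39 = 0.0872 mA, giving I_C = β·I_B = 8.72 mA.
But then V_CE = 10 − 8.72×1.5 = -3.08 V < V_CE(sat) = 0.2 V — impossible in the active region.
So the transistor is saturated. With V_CE = 0.2 V, I_C = (V_CC − 0.2)/R_C = 9.8/1.5 = 6.53 mA.
Check: β·I_B = 8.72 mA > I_C = 6.53 mA, confirming saturation.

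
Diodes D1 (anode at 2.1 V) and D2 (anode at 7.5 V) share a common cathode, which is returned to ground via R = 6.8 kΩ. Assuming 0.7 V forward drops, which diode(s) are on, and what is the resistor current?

Assume both conduct. Then node N would need to be at both 2.1−0.7 = 1.4 V and 7.5−0.7 = 6.8 V, which is impossible.
Assume only D2 conducts: V_N = 7.5 − 0.7 = 6.8 V, so I_R = 6.8/6.8 = 1 mA.
Check D1: its anode-to-cathode voltage is 2.1 − 6.8 = -4.7 V < 0.7 V, so it is off. The assumption is consistent.

Only D2 conducts; I_R ≈ 1 mA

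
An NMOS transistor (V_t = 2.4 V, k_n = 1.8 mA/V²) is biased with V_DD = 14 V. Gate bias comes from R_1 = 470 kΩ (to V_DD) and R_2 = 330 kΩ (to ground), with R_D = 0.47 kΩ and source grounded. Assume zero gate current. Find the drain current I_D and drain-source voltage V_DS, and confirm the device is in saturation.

V_G = V_DD·R_2/(R_1+R_2) = 14×330/800 = 5.78 V. With the source grounded, V_GS = V_G = 5.78 V.
Assume saturation: I_D = (k_n/2)(V_GS − V_t)² = (1.8/2)×(5.78 − 2.4)² = 0.9×3.38² = 10.3 mA.
V_DS = V_DD − I_D·R_D = 14 − 10.3×0.47 = 9.18 V.
Saturation requires V_DS ≥ V_GS − V_t = 3.38 V; 9.18 ≥ 3.38 ✓.

I_D ≈ 10 mA, V_DS ≈ 9.2 V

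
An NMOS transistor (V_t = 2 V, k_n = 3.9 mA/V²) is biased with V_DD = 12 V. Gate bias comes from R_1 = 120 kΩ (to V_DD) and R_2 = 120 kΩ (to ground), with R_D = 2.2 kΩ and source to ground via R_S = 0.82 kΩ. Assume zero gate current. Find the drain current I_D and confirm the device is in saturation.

V_G = V_DD·R_2/(R_1+R_2) = 12×120/240 = 6 V.
Assume saturation: I_D = (k_n/2)(V_GS − V_t)² with V_GS = V_G − I_D·R_S = 6 − 0.82·I_D.
Substituting gives 1.31·I_D² − 13.8·I_D + 31.2 = 0, with roots I_D = 3.29 or 7.23 mA.
The root I_D = 7.23 mA gives V_GS = 0.0751 V ≤ V_t, so take I_D = 3.29 mA.
Then V_GS = 3.3 V and V_DS = V_DD − I_D(R_D+R_S) = 12 − 3.29×3.02 = 2.05 V.
Saturation requires V_DS ≥ V_GS − V_t = 1.3 V; 2.05 ≥ 1.3 ✓.

I_D ≈ 3.3 mA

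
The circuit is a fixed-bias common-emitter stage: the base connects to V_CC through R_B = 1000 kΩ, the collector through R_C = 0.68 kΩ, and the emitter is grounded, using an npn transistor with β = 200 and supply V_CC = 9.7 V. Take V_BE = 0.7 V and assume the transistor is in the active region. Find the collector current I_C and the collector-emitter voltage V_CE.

I_C ≈ 1.8 mA, V_CE ≈ 8.5 V

Base loop: V_CC = I_B·R_B + V_BE, so I_B = (9.7 − 0.7)/1000 kΩ = 0.009 mA.
In the active region I_C = β·I_B = 200 × 0.009 = 1.8 mA.
Collector loop: V_CE = V_CC − I_C·R_C = 9.7 − 1.8×0.68 = 8.48 V.
Since V_CE = 8.48 V > V_CE(sat) ≈ 0.2 V, the transistor is in the active region as assumed.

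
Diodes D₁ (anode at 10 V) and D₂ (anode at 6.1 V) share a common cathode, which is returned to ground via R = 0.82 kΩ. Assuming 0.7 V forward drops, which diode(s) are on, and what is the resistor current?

Assume both conduct. Then node N would need to be at both 10−0.7 = 9.3 V and 6.1−0.7 = 5.4 V, which is impossible.
Assume only D₁ conducts: V_N = 10 − 0.7 = 9.3 V, so I_R = 9.3/0.82 = 11.3 mA.
Check D₂: its anode-to-cathode voltage is 6.1 − 9.3 = -3.2 V < 0.7 V, so it is off. The assumption is consistent.

Only D₁ conducts; I_R ≈ 11 mA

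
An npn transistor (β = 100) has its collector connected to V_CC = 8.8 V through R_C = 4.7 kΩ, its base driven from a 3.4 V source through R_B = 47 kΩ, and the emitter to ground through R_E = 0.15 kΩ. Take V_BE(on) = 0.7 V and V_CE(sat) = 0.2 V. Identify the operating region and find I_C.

saturation; I_C ≈ 1.8 mA

Assume active: I_B = (3.4 − 0.7)/(47 + 101×0.15) = 0.0434 mA, I_C = β·I_B = 4.34 mA.
Then V_CE = 8.8 − 4.34×4.7 − 4.39×0.15 = -12.3 V < 0.2 V — the active assumption fails.
Re-solve with V_CE = 0.2 V. KCL at the emitter: V_E/R_E = (V_BB−0.7−V_E)/R_B + (V_CC−0.2−V_E)/R_C, giving V_E = 0.273 V.
I_C = (V_CC − 0.2 − V_E)/R_C = (8.6 − 0.273)/4.7 = 1.77 mA.
Check: I_B = (2.7 − 0.273)/47 = 0.0516 mA, and β·I_B = 5.16 mA > I_C, confirming saturation.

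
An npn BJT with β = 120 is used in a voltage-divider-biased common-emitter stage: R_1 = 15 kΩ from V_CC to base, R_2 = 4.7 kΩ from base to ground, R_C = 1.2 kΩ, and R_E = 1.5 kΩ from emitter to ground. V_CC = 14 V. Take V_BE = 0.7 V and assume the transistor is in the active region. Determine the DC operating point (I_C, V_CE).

I_C ≈ 1.7 mA, V_CE ≈ 9.4 V

Thevenize the base divider: V_Th = V_CC·R_2/(R_1+R_2) = 14×4.7/19.7 = 3.34 V, R_Th = R_1‖R_2 = 3.58 kΩ.
Base-emitter loop: V_Th = I_B·R_Th + V_BE + (β+1)I_B·R_E, so I_B = (3.34 − 0.7) / (3.58 + 121×1.5) = 0.0143 mA.
I_C = β·I_B = 120×0.0143 = 1.71 mA, and I_E = (β+1)I_B = 1.73 mA.
V_CE = V_CC − I_C·R_C − I_E·R_E = 14 − 1.71×1.2 − 1.73×1.5 = 9.36 V.
V_CE = 9.36 V > 0.2 V confirms active-region operation.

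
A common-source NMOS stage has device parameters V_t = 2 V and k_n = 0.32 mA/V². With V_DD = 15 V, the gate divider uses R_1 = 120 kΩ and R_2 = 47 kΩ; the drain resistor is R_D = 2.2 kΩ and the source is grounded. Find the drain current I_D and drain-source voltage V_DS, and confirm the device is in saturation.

I_D ≈ 0.79 mA, V_DS ≈ 13 V

V_G = V_DD·R_2/(R_1+R_2) = 15×47/167 = 4.22 V. With the source grounded, V_GS = V_G = 4.22 V.
Assume saturation: I_D = (k_n/2)(V_GS − V_t)² = (0.32/2)×(4.22 − 2)² = 0.16×2.22² = 0.79 mA.
V_DS = V_DD − I_D·R_D = 15 − 0.79×2.2 = 13.3 V.
Saturation requires V_DS ≥ V_GS − V_t = 2.22 V; 13.3 ≥ 2.22 ✓.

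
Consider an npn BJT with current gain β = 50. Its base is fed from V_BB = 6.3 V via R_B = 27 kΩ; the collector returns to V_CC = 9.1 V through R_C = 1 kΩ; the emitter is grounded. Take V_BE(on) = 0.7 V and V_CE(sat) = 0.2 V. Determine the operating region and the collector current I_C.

Assume active: I_B = (6.3 − 0.7)/27 = 0.207 mA, giving I_C = β·I_B = 10.4 mA.
But then V_CE = 9.1 − 10.4×1 = -1.27 V < V_CE(sat) = 0.2 V — impossible in the active region.
So the transistor is saturated. With V_CE = 0.2 V, I_C = (V_CC − 0.2)/R_C = 8.9/1 = 8.9 mA.
Check: β·I_B = 10.4 mA > I_C = 8.9 mA, confirming saturation.

saturation; I_C ≈ 8.9 mA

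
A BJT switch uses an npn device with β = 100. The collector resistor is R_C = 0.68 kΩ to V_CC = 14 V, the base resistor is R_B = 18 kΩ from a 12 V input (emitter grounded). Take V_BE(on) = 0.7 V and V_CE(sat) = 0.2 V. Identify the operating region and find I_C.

Assume active: I_B = (12 − 0.7)/18 = 0.628 mA, giving I_C = β·I_B = 62.8 mA.
But then V_CE = 14 − 62.8×0.68 = -28.7 V < V_CE(sat) = 0.2 V — impossible in the active region.
So the transistor is saturated. With V_CE = 0.2 V, I_C = (V_CC − 0.2)/R_C = 13.8/0.68 = 20.3 mA.
Check: β·I_B = 62.8 mA > I_C = 20.3 mA, confirming saturation.

saturation; I_C ≈ 20 mA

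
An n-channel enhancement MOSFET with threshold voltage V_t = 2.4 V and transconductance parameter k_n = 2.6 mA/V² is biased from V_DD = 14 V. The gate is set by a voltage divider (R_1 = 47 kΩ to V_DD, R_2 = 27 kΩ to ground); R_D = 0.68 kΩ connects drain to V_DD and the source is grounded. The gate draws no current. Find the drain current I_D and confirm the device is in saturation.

V_G = V_DD·R_2/(R_1+R_2) = 14×27/74 = 5.11 V. With the source grounded, V_GS = V_G = 5.11 V.
Assume saturation: I_D = (k_n/2)(V_GS − V_t)² = (2.6/2)×(5.11 − 2.4)² = 1.3×2.71² = 9.53 mA.
V_DS = V_DD − I_D·R_D = 14 − 9.53×0.68 = 7.52 V.
Saturation requires V_DS ≥ V_GS − V_t = 2.71 V; 7.52 ≥ 2.71 ✓.

I_D ≈ 9.5 mA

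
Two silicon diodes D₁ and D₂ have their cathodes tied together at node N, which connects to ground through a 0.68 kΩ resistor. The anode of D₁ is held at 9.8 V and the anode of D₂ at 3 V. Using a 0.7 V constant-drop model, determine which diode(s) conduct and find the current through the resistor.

Assume both conduct. Then node N would need to be at both 9.8−0.7 = 9.1 V and 3−0.7 = 2.3 V, which is impossible.
Assume only D₁ conducts: V_N = 9.8 − 0.7 = 9.1 V, so I_R = 9.1/0.68 = 13.4 mA.
Check D₂: its anode-to-cathode voltage is 3 − 9.1 = -6.1 V < 0.7 V, so it is off. The assumption is consistent.

Only D₁ conducts; I_R ≈ 13 mA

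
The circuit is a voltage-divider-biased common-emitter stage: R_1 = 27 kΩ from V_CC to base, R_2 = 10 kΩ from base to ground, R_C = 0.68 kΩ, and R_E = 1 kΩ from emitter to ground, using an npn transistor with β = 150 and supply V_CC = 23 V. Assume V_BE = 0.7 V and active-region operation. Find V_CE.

V_CE ≈ 14 V

Thevenize the base divider: V_Th = V_CC·R_2/(R_1+R_2) = 23×10/37 = 6.22 V, R_Th = R_1‖R_2 = 7.3 kΩ.
Base-emitter loop: V_Th = I_B·R_Th + V_BE + (β+1)I_B·R_E, so I_B = (6.22 − 0.7) / (7.3 + 151×1) = 0.0348 mA.
I_C = β·I_B = 150×0.0348 = 5.23 mA, and I_E = (β+1)I_B = 5.26 mA.
V_CE = V_CC − I_C·R_C − I_E·R_E = 23 − 5.23×0.68 − 5.26×1 = 14.2 V.
V_CE = 14.2 V > 0.2 V confirms active-region operation.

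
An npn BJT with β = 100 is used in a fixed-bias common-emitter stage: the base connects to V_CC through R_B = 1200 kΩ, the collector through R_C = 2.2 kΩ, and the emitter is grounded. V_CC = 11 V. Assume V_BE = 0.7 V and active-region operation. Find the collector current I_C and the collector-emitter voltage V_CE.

Base loop: V_CC = I_B·R_B + V_BE, so I_B = (11 − 0.7)/1200 kΩ = 0.00858 mA.
In the active region I_C = β·I_B = 100 × 0.00858 = 0.858 mA.
Collector loop: V_CE = V_CC − I_C·R_C = 11 − 0.858×2.2 = 9.11 V.
Since V_CE = 9.11 V > V_CE(sat) ≈ 0.2 V, the transistor is in the active region as assumed.

I_C ≈ 0.86 mA, V_CE ≈ 9.1 V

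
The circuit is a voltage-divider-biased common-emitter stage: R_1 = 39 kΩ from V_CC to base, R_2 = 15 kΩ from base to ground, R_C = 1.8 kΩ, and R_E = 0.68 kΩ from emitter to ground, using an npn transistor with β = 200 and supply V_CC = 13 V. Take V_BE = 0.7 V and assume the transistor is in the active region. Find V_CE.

V_CE ≈ 3.2 V

Thevenize the base divider: V_Th = V_CC·R_2/(R_1+R_2) = 13×15/54 = 3.61 V, R_Th = R_1‖R_2 = 10.8 kΩ.
Base-emitter loop: V_Th = I_B·R_Th + V_BE + (β+1)I_B·R_E, so I_B = (3.61 − 0.7) / (10.8 + 201×0.68) = 0.0197 mA.
I_C = β·I_B = 200×0.0197 = 3.95 mA, and I_E = (β+1)I_B = 3.97 mA.
V_CE = V_CC − I_C·R_C − I_E·R_E = 13 − 3.95×1.8 − 3.97×0.68 = 3.2 V.
V_CE = 3.2 V > 0.2 V confirms active-region operation.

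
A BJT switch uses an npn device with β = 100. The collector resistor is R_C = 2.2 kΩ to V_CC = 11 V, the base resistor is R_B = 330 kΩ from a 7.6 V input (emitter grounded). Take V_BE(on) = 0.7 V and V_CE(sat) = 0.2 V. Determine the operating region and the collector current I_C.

active; I_C ≈ 2.1 mA

Assume active. Base-emitter loop: I_B = (V_BB − V_BE)/R_B = (7.6 − 0.7)/330 = 0.0209 mA.
I_C = β·I_B = 100×0.0209 = 2.09 mA.
V_CE = V_CC − I_C·R_C = 11 − 2.09×2.2 = 6.4 V > V_CE(sat), so the active-region assumption holds.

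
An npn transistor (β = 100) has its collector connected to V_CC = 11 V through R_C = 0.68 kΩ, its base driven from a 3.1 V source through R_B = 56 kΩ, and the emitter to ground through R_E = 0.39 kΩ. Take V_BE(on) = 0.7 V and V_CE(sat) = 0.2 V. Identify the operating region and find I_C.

active; I_C ≈ 2.5 mA

Assume active. Base-emitter loop: I_B = (V_BB − V_BE)/(R_B + (β+1)R_E) = (3.1 − 0.7)/(56 + 101×0.39) = 0.0252 mA.
I_C = β·I_B = 100×0.0252 = 2.52 mA.
V_CE = V_CC − I_C·R_C − I_E·R_E = 11 − 2.52×0.68 − 2.54×0.39 = 8.3 V > V_CE(sat), so the active-region assumption holds.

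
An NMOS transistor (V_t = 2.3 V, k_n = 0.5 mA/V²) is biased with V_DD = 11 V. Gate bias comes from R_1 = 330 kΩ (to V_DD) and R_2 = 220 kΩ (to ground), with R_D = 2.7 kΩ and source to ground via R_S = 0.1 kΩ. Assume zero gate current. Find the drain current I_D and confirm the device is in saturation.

I_D ≈ 1 mA

V_G = V_DD·R_2/(R_1+R_2) = 11×220/550 = 4.4 V.
Assume saturation: I_D = (k_n/2)(V_GS − V_t)² with V_GS = V_G − I_D·R_S = 4.4 − 0.1·I_D.
Substituting gives 0.0025·I_D² − 1.1·I_D + 1.1 = 0, with roots I_D = 1 or 441 mA.
The root I_D = 441 mA gives V_GS = -39.7 V ≤ V_t, so take I_D = 1 mA.
Then V_GS = 4.3 V and V_DS = V_DD − I_D(R_D+R_S) = 11 − 1×2.8 = 8.2 V.
Saturation requires V_DS ≥ V_GS − V_t = 2 V; 8.2 ≥ 2 ✓.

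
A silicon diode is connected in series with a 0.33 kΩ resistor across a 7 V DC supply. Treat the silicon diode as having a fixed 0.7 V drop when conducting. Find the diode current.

KVL around the loop: 7 = V_D + I·R = 0.7 + I × 0.33 kΩ.
So I = (7 − 0.7) / 0.33 kΩ = 6.3 / 0.33 = 19.1 mA.

I ≈ 19 mA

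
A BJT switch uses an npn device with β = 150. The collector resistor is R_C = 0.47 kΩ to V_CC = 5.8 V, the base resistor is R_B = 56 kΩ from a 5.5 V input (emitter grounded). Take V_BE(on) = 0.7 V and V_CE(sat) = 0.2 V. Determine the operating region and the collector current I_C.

saturation; I_C ≈ 12 mA

Assume active: I_B = (5.5 − 0.7)/56 = 0.0857 mA, giving I_C = β·I_B = 12.9 mA.
But then V_CE = 5.8 − 12.9×0.47 = -0.243 V < V_CE(sat) = 0.2 V — impossible in the active region.
So the transistor is saturated. With V_CE = 0.2 V, I_C = (V_CC − 0.2)/R_C = 5.6/0.47 = 11.9 mA.
Check: β·I_B = 12.9 mA > I_C = 11.9 mA, confirming saturation.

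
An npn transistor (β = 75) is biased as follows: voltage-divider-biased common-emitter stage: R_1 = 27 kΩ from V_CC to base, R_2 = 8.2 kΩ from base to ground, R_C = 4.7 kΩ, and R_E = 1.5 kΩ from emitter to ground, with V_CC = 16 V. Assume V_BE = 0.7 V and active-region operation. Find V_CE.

V_CE ≈ 4.3 V

Thevenize the base divider: V_Th = V_CC·R_2/(R_1+R_2) = 16×8.2/35.2 = 3.73 V, R_Th = R_1‖R_2 = 6.29 kΩ.
Base-emitter loop: V_Th = I_B·R_Th + V_BE + (β+1)I_B·R_E, so I_B = (3.73 − 0.7) / (6.29 + 76×1.5) = 0.0252 mA.
I_C = β·I_B = 75×0.0252 = 1.89 mA, and I_E = (β+1)I_B = 1.91 mA.
V_CE = V_CC − I_C·R_C − I_E·R_E = 16 − 1.89×4.7 − 1.91×1.5 = 4.26 V.
V_CE = 4.26 V > 0.2 V confirms active-region operation.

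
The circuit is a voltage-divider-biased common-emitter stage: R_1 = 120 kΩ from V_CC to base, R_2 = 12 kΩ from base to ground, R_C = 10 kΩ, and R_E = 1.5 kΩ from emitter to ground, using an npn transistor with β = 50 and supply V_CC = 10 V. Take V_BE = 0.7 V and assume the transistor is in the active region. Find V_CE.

Thevenize the base divider: V_Th = V_CC·R_2/(R_1+R_2) = 10×12/132 = 0.909 V, R_Th = R_1‖R_2 = 10.9 kΩ.
Base-emitter loop: V_Th = I_B·R_Th + V_BE + (β+1)I_B·R_E, so I_B = (0.909 − 0.7) / (10.9 + 51×1.5) = 0.00239 mA.
I_C = β·I_B = 50×0.00239 = 0.12 mA, and I_E = (β+1)I_B = 0.122 mA.
V_CE = V_CC − I_C·R_C − I_E·R_E = 10 − 0.12×10 − 0.122×1.5 = 8.62 V.
V_CE = 8.62 V > 0.2 V confirms active-region operation.

V_CE ≈ 8.6 V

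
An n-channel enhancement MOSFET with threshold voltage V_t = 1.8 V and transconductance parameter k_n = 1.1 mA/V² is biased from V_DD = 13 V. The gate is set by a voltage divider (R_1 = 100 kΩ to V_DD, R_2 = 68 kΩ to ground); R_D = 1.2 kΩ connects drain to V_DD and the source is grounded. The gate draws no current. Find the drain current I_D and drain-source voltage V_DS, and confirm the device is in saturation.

V_G = V_DD·R_2/(R_1+R_2) = 13×68/168 = 5.26 V. With the source grounded, V_GS = V_G = 5.26 V.
Assume saturation: I_D = (k_n/2)(V_GS − V_t)² = (1.1/2)×(5.26 − 1.8)² = 0.55×3.46² = 6.59 mA.
V_DS = V_DD − I_D·R_D = 13 − 6.59×1.2 = 5.09 V.
Saturation requires V_DS ≥ V_GS − V_t = 3.46 V; 5.09 ≥ 3.46 ✓.

I_D ≈ 6.6 mA, V_DS ≈ 5.1 V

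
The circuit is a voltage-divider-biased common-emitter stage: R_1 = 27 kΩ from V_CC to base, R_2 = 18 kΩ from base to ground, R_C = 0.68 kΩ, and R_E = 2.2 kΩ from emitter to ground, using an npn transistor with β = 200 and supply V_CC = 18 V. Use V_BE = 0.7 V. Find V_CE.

V_CE ≈ 9.7 V

Thevenize the base divider: V_Th = V_CC·R_2/(R_1+R_2) = 18×18/45 = 7.2 V, R_Th = R_1‖R_2 = 10.8 kΩ.
Base-emitter loop: V_Th = I_B·R_Th + V_BE + (β+1)I_B·R_E, so I_B = (7.2 − 0.7) / (10.8 + 201×2.2) = 0.0143 mA.
I_C = β·I_B = 200×0.0143 = 2.87 mA, and I_E = (β+1)I_B = 2.88 mA.
V_CE = V_CC − I_C·R_C − I_E·R_E = 18 − 2.87×0.68 − 2.88×2.2 = 9.7 V.
V_CE = 9.7 V > 0.2 V confirms active-region operation.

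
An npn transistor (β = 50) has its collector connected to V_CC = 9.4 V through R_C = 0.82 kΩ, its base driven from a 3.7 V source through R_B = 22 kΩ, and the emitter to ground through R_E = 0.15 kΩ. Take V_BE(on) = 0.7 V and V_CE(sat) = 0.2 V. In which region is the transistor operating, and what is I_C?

Assume active. Base-emitter loop: I_B = (V_BB − V_BE)/(R_B + (β+1)R_E) = (3.7 − 0.7)/(22 + 51×0.15) = 0.101 mA.
I_C = β·I_B = 50×0.101 = 5.06 mA.
V_CE = V_CC − I_C·R_C − I_E·R_E = 9.4 − 5.06×0.82 − 5.16×0.15 = 4.48 V > V_CE(sat), so the active-region assumption holds.

active; I_C ≈ 5.1 mA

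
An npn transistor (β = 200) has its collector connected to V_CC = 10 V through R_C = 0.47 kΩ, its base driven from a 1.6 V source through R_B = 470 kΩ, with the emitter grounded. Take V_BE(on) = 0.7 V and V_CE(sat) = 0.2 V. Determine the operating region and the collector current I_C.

active; I_C ≈ 0.38 mA

Assume active. Base-emitter loop: I_B = (V_BB − V_BE)/R_B = (1.6 − 0.7)/470 = 0.00191 mA.
I_C = β·I_B = 200×0.00191 = 0.383 mA.
V_CE = V_CC − I_C·R_C = 10 − 0.383×0.47 = 9.82 V > V_CE(sat), so the active-region assumption holds.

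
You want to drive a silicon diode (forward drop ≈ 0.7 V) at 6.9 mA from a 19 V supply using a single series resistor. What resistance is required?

R ≈ 2.7 kΩ

The resistor drops V_S − V_D = 19 − 0.7 = 18.3 V at 6.9 mA.
R = 18.3 V / 6.9 mA = 2.65 kΩ.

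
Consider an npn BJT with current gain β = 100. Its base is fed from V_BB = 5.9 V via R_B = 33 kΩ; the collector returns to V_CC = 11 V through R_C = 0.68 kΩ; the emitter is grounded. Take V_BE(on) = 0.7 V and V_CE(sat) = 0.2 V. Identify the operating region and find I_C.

Assume active. Base-emitter loop: I_B = (V_BB − V_BE)/R_B = (5.9 − 0.7)/33 = 0.158 mA.
I_C = β·I_B = 100×0.158 = 15.8 mA.
V_CE = V_CC − I_C·R_C = 11 − 15.8×0.68 = 0.285 V > V_CE(sat), so the active-region assumption holds.

active; I_C ≈ 16 mA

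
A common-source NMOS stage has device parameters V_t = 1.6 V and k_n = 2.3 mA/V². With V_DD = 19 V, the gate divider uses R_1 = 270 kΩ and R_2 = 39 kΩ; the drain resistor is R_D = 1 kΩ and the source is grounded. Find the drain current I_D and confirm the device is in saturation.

V_G = V_DD·R_2/(R_1+R_2) = 19×39/309 = 2.4 V. With the source grounded, V_GS = V_G = 2.4 V.
Assume saturation: I_D = (k_n/2)(V_GS − V_t)² = (2.3/2)×(2.4 − 1.6)² = 1.15×0.798² = 0.732 mA.
V_DS = V_DD − I_D·R_D = 19 − 0.732×1 = 18.3 V.
Saturation requires V_DS ≥ V_GS − V_t = 0.798 V; 18.3 ≥ 0.798 ✓.

I_D ≈ 0.73 mA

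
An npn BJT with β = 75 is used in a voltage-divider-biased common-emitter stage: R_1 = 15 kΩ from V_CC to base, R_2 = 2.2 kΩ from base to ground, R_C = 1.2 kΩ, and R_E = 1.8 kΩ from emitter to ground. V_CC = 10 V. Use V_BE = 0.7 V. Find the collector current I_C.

Thevenize the base divider: V_Th = V_CC·R_2/(R_1+R_2) = 10×2.2/17.2 = 1.28 V, R_Th = R_1‖R_2 = 1.92 kΩ.
Base-emitter loop: V_Th = I_B·R_Th + V_BE + (β+1)I_B·R_E, so I_B = (1.28 − 0.7) / (1.92 + 76×1.8) = 0.00417 mA.
I_C = β·I_B = 75×0.00417 = 0.313 mA, and I_E = (β+1)I_B = 0.317 mA.
V_CE = V_CC − I_C·R_C − I_E·R_E = 10 − 0.313×1.2 − 0.317×1.8 = 9.05 V.
V_CE = 9.05 V > 0.2 V confirms active-region operation.

I_C ≈ 0.31 mA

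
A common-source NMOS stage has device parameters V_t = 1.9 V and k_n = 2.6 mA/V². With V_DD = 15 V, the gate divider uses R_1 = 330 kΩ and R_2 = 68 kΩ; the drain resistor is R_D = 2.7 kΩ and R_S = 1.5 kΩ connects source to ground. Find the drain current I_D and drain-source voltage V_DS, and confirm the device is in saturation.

V_G = V_DD·R_2/(R_1+R_2) = 15×68/398 = 2.56 V.
Assume saturation: I_D = (k_n/2)(V_GS − V_t)² with V_GS = V_G − I_D·R_S = 2.56 − 1.5·I_D.
Substituting gives 2.93·I_D² − 3.58·I_D + 0.571 = 0, with roots I_D = 0.188 or 1.04 mA.
The root I_D = 1.04 mA gives V_GS = 1.01 V ≤ V_t, so take I_D = 0.188 mA.
Then V_GS = 2.28 V and V_DS = V_DD − I_D(R_D+R_S) = 15 − 0.188×4.2 = 14.2 V.
Saturation requires V_DS ≥ V_GS − V_t = 0.38 V; 14.2 ≥ 0.38 ✓.

I_D ≈ 0.19 mA, V_DS ≈ 14 V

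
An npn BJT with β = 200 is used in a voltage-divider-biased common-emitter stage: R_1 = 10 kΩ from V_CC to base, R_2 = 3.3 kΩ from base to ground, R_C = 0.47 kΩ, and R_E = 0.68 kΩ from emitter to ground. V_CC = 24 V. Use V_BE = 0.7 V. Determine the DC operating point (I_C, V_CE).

I_C ≈ 7.6 mA, V_CE ≈ 15 V

Thevenize the base divider: V_Th = V_CC·R_2/(R_1+R_2) = 24×3.3/13.3 = 5.95 V, R_Th = R_1‖R_2 = 2.48 kΩ.
Base-emitter loop: V_Th = I_B·R_Th + V_BE + (β+1)I_B·R_E, so I_B = (5.95 − 0.7) / (2.48 + 201×0.68) = 0.0378 mA.
I_C = β·I_B = 200×0.0378 = 7.55 mA, and I_E = (β+1)I_B = 7.59 mA.
V_CE = V_CC − I_C·R_C − I_E·R_E = 24 − 7.55×0.47 − 7.59×0.68 = 15.3 V.
V_CE = 15.3 V > 0.2 V confirms active-region operation.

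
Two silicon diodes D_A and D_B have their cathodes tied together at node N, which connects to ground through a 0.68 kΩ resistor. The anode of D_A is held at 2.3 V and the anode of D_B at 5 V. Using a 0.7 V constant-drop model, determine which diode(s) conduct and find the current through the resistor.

Only D_B conducts; I_R ≈ 6.3 mA

Assume both conduct. Then node N would need to be at both 2.3−0.7 = 1.6 V and 5−0.7 = 4.3 V, which is impossible.
Assume only D_B conducts: V_N = 5 − 0.7 = 4.3 V, so I_R = 4.3/0.68 = 6.32 mA.
Check D_A: its anode-to-cathode voltage is 2.3 − 4.3 = -2 V < 0.7 V, so it is off. The assumption is consistent.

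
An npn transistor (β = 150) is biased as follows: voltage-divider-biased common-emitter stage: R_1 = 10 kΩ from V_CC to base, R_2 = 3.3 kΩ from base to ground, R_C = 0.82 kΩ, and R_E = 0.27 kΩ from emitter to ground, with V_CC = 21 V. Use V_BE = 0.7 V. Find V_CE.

V_CE ≈ 3.9 V

Thevenize the base divider: V_Th = V_CC·R_2/(R_1+R_2) = 21×3.3/13.3 = 5.21 V, R_Th = R_1‖R_2 = 2.48 kΩ.
Base-emitter loop: V_Th = I_B·R_Th + V_BE + (β+1)I_B·R_E, so I_B = (5.21 − 0.7) / (2.48 + 151×0.27) = 0.104 mA.
I_C = β·I_B = 150×0.104 = 15.6 mA, and I_E = (β+1)I_B = 15.7 mA.
V_CE = V_CC − I_C·R_C − I_E·R_E = 21 − 15.6×0.82 − 15.7×0.27 = 3.92 V.
V_CE = 3.92 V > 0.2 V confirms active-region operation.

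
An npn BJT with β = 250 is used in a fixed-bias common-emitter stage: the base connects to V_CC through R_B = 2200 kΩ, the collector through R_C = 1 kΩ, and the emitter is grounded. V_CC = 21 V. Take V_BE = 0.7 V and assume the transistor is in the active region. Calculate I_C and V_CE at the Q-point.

I_C ≈ 2.3 mA, V_CE ≈ 19 V

Base loop: V_CC = I_B·R_B + V_BE, so I_B = (21 − 0.7)/2200 kΩ = 0.00923 mA.
In the active region I_C = β·I_B = 250 × 0.00923 = 2.31 mA.
Collector loop: V_CE = V_CC − I_C·R_C = 21 − 2.31×1 = 18.7 V.
Since V_CE = 18.7 V > V_CE(sat) ≈ 0.2 V, the transistor is in the active region as assumed.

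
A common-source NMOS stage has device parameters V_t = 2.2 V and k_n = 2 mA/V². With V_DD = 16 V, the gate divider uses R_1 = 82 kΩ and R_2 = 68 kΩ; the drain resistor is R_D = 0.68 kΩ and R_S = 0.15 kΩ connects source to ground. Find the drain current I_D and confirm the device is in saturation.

V_G = V_DD·R_2/(R_1+R_2) = 16×68/150 = 7.25 V.
Assume saturation: I_D = (k_n/2)(V_GS − V_t)² with V_GS = V_G − I_D·R_S = 7.25 − 0.15·I_D.
Substituting gives 0.0225·I_D² − 2.52·I_D + 25.5 = 0, with roots I_D = 11.3 or 101 mA.
The root I_D = 101 mA gives V_GS = -7.83 V ≤ V_t, so take I_D = 11.3 mA.
Then V_GS = 5.56 V and V_DS = V_DD − I_D(R_D+R_S) = 16 − 11.3×0.83 = 6.63 V.
Saturation requires V_DS ≥ V_GS − V_t = 3.36 V; 6.63 ≥ 3.36 ✓.

I_D ≈ 11 mA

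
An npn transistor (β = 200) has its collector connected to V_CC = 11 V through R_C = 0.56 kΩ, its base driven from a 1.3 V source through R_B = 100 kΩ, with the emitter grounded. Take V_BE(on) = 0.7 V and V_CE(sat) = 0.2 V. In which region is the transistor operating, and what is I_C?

active; I_C ≈ 1.2 mA

Assume active. Base-emitter loop: I_B = (V_BB − V_BE)/R_B = (1.3 − 0.7)/100 = 0.006 mA.
I_C = β·I_B = 200×0.006 = 1.2 mA.
V_CE = V_CC − I_C·R_C = 11 − 1.2×0.56 = 10.3 V > V_CE(sat), so the active-region assumption holds.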